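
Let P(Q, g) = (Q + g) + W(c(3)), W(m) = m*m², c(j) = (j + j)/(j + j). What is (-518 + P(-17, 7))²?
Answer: 277729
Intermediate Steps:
c(j) = 1 (c(j) = (2*j)/((2*j)) = (2*j)*(1/(2*j)) = 1)
W(m) = m³
P(Q, g) = 1 + Q + g (P(Q, g) = (Q + g) + 1³ = (Q + g) + 1 = 1 + Q + g)
(-518 + P(-17, 7))² = (-518 + (1 - 17 + 7))² = (-518 - 9)² = (-527)² = 277729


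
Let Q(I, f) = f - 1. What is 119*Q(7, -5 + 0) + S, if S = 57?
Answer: -657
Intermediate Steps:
Q(I, f) = -1 + f
119*Q(7, -5 + 0) + S = 119*(-1 + (-5 + 0)) + 57 = 119*(-1 - 5) + 57 = 119*(-6) + 57 = -714 + 57 = -657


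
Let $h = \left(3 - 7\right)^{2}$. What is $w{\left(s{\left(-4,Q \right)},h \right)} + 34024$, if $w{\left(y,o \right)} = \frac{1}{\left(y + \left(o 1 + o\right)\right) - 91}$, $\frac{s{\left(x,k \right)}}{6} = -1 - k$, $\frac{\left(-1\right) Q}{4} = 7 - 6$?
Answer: $\frac{1394983}{41} \approx 34024.0$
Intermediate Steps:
$Q = -4$ ($Q = - 4 \left(7 - 6\right) = \left(-4\right) 1 = -4$)
$h = 16$ ($h = \left(-4\right)^{2} = 16$)
$s{\left(x,k \right)} = -6 - 6 k$ ($s{\left(x,k \right)} = 6 \left(-1 - k\right) = -6 - 6 k$)
$w{\left(y,o \right)} = \frac{1}{-91 + y + 2 o}$ ($w{\left(y,o \right)} = \frac{1}{\left(y + \left(o + o\right)\right) - 91} = \frac{1}{\left(y + 2 o\right) - 91} = \frac{1}{-91 + y + 2 o}$)
$w{\left(s{\left(-4,Q \right)},h \right)} + 34024 = \frac{1}{-91 - -18 + 2 \cdot 16} + 34024 = \frac{1}{-91 + \left(-6 + 24\right) + 32} + 34024 = \frac{1}{-91 + 18 + 32} + 34024 = \frac{1}{-41} + 34024 = - \frac{1}{41} + 34024 = \frac{1394983}{41}$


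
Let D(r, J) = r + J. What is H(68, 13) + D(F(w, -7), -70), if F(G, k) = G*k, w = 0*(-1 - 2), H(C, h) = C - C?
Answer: -70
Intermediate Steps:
H(C, h) = 0
w = 0 (w = 0*(-3) = 0)
D(r, J) = J + r
H(68, 13) + D(F(w, -7), -70) = 0 + (-70 + 0*(-7)) = 0 + (-70 + 0) = 0 - 70 = -70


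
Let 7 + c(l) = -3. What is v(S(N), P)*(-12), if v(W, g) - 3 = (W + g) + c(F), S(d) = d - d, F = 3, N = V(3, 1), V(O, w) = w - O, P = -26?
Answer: 396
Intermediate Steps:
N = -2 (N = 1 - 1*3 = 1 - 3 = -2)
c(l) = -10 (c(l) = -7 - 3 = -10)
S(d) = 0
v(W, g) = -7 + W + g (v(W, g) = 3 + ((W + g) - 10) = 3 + (-10 + W + g) = -7 + W + g)
v(S(N), P)*(-12) = (-7 + 0 - 26)*(-12) = -33*(-12) = 396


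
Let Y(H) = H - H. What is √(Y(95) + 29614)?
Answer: √29614 ≈ 172.09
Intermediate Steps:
Y(H) = 0
√(Y(95) + 29614) = √(0 + 29614) = √29614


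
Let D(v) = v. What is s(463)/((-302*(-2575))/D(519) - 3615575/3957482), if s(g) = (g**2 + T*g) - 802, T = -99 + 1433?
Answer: 1707247726328022/3075659393875 ≈ 555.08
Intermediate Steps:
T = 1334
s(g) = -802 + g**2 + 1334*g (s(g) = (g**2 + 1334*g) - 802 = -802 + g**2 + 1334*g)
s(463)/((-302*(-2575))/D(519) - 3615575/3957482) = (-802 + 463**2 + 1334*463)/(-302*(-2575)/519 - 3615575/3957482) = (-802 + 214369 + 617642)/(777650*(1/519) - 3615575*1/3957482) = 831209/(777650/519 - 3615575/3957482) = 831209/(3075659393875/2053933158) = 831209*(2053933158/3075659393875) = 1707247726328022/3075659393875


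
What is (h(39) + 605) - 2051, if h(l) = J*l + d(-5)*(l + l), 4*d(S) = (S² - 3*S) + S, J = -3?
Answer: -1761/2 ≈ -880.50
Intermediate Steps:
d(S) = -S/2 + S²/4 (d(S) = ((S² - 3*S) + S)/4 = (S² - 2*S)/4 = -S/2 + S²/4)
h(l) = 29*l/2 (h(l) = -3*l + ((¼)*(-5)*(-2 - 5))*(l + l) = -3*l + ((¼)*(-5)*(-7))*(2*l) = -3*l + 35*(2*l)/4 = -3*l + 35*l/2 = 29*l/2)
(h(39) + 605) - 2051 = ((29/2)*39 + 605) - 2051 = (1131/2 + 605) - 2051 = 2341/2 - 2051 = -1761/2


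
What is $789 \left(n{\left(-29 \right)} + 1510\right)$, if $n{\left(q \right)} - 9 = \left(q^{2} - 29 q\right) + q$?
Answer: $2502708$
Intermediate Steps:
$n{\left(q \right)} = 9 + q^{2} - 28 q$ ($n{\left(q \right)} = 9 + \left(\left(q^{2} - 29 q\right) + q\right) = 9 + \left(q^{2} - 28 q\right) = 9 + q^{2} - 28 q$)
$789 \left(n{\left(-29 \right)} + 1510\right) = 789 \left(\left(9 + \left(-29\right)^{2} - -812\right) + 1510\right) = 789 \left(\left(9 + 841 + 812\right) + 1510\right) = 789 \left(1662 + 1510\right) = 789 \cdot 3172 = 2502708$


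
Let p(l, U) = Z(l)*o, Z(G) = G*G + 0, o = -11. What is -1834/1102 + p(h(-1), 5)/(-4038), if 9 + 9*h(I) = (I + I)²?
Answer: -299779001/180219978 ≈ -1.6634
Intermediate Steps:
h(I) = -1 + 4*I²/9 (h(I) = -1 + (I + I)²/9 = -1 + (2*I)²/9 = -1 + (4*I²)/9 = -1 + 4*I²/9)
Z(G) = G² (Z(G) = G² + 0 = G²)
p(l, U) = -11*l² (p(l, U) = l²*(-11) = -11*l²)
-1834/1102 + p(h(-1), 5)/(-4038) = -1834/1102 - 11*(-1 + (4/9)*(-1)²)²/(-4038) = -1834*1/1102 - 11*(-1 + (4/9)*1)²*(-1/4038) = -917/551 - 11*(-1 + 4/9)²*(-1/4038) = -917/551 - 11*(-5/9)²*(-1/4038) = -917/551 - 11*25/81*(-1/4038) = -917/551 - 275/81*(-1/4038) = -917/551 + 275/327078 = -299779001/180219978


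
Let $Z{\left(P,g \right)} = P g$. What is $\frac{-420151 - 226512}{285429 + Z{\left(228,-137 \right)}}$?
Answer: $- \frac{646663}{254193} \approx -2.544$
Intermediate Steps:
$\frac{-420151 - 226512}{285429 + Z{\left(228,-137 \right)}} = \frac{-420151 - 226512}{285429 + 228 \left(-137\right)} = - \frac{646663}{285429 - 31236} = - \frac{646663}{254193}$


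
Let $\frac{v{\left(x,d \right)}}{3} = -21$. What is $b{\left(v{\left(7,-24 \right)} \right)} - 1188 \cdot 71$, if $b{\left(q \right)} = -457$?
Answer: $-84805$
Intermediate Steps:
$v{\left(x,d \right)} = -63$ ($v{\left(x,d \right)} = 3 \left(-21\right) = -63$)
$b{\left(v{\left(7,-24 \right)} \right)} - 1188 \cdot 71 = -457 - 1188 \cdot 71 = -457 - 84348 = -84805$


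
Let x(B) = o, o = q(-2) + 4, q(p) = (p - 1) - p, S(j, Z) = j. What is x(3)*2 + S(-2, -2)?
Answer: 4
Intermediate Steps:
q(p) = -1 (q(p) = (-1 + p) - p = -1)
o = 3 (o = -1 + 4 = 3)
x(B) = 3
x(3)*2 + S(-2, -2) = 3*2 - 2 = 6 - 2 = 4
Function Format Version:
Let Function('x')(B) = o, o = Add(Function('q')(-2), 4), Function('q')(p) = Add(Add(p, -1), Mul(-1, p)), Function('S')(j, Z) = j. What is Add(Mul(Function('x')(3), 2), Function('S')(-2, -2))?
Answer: 4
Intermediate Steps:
Function('q')(p) = -1 (Function('q')(p) = Add(Add(-1, p), Mul(-1, p)) = -1)
o = 3 (o = Add(-1, 4) = 3)
Function('x')(B) = 3
Add(Mul(Function('x')(3), 2), Function('S')(-2, -2)) = Add(Mul(3, 2), -2) = Add(6, -2) = 4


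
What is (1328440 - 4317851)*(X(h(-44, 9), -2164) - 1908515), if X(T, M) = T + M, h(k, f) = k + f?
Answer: 5711909449454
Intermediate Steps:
h(k, f) = f + k
X(T, M) = M + T
(1328440 - 4317851)*(X(h(-44, 9), -2164) - 1908515) = (1328440 - 4317851)*((-2164 + (9 - 44)) - 1908515) = -2989411*((-2164 - 35) - 1908515) = -2989411*(-2199 - 1908515) = -2989411*(-1910714) = 5711909449454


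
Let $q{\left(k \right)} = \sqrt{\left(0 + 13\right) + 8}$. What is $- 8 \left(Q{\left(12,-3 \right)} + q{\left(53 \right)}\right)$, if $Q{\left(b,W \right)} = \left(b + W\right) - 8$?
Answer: $-8 - 8 \sqrt{21} \approx -44.661$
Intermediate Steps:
$q{\left(k \right)} = \sqrt{21}$ ($q{\left(k \right)} = \sqrt{13 + 8} = \sqrt{21}$)
$Q{\left(b,W \right)} = -8 + W + b$ ($Q{\left(b,W \right)} = \left(W + b\right) - 8 = -8 + W + b$)
$- 8 \left(Q{\left(12,-3 \right)} + q{\left(53 \right)}\right) = - 8 \left(\left(-8 - 3 + 12\right) + \sqrt{21}\right) = - 8 \left(1 + \sqrt{21}\right) = -8 - 8 \sqrt{21}$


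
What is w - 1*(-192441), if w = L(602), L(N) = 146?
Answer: 192587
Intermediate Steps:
w = 146
w - 1*(-192441) = 146 - 1*(-192441) = 146 + 192441 = 192587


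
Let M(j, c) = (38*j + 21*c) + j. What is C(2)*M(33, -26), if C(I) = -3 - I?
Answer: -3705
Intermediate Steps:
M(j, c) = 21*c + 39*j (M(j, c) = (21*c + 38*j) + j = 21*c + 39*j)
C(2)*M(33, -26) = (-3 - 1*2)*(21*(-26) + 39*33) = (-3 - 2)*(-546 + 1287) = -5*741 = -3705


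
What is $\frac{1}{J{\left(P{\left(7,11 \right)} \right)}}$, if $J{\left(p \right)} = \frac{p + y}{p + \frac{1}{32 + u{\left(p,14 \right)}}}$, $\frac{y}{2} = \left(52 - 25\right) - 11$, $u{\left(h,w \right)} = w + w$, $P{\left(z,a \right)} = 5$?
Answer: $\frac{301}{2220} \approx 0.13559$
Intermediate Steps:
$u{\left(h,w \right)} = 2 w$
$y = 32$ ($y = 2 \left(\left(52 - 25\right) - 11\right) = 2 \left(27 - 11\right) = 2 \cdot 16 = 32$)
$J{\left(p \right)} = \frac{32 + p}{\frac{1}{60} + p}$ ($J{\left(p \right)} = \frac{p + 32}{p + \frac{1}{32 + 2 \cdot 14}} = \frac{32 + p}{p + \frac{1}{32 + 28}} = \frac{32 + p}{p + \frac{1}{60}} = \frac{32 + p}{\frac{1}{60} + p}$)
$\frac{1}{J{\left(P{\left(7,11 \right)} \right)}} = \frac{1}{60 \frac{1}{1 + 60 \cdot 5} \left(32 + 5\right)} = \frac{1}{60 \frac{1}{1 + 300} \cdot 37} = \frac{1}{60 \cdot \frac{1}{301} \cdot 37} = \frac{1}{\frac{2220}{301}} = \frac{301}{2220}$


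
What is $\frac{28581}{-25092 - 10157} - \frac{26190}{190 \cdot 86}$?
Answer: $- \frac{139018485}{57596866} \approx -2.4136$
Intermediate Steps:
$\frac{28581}{-25092 - 10157} - \frac{26190}{190 \cdot 86} = \frac{28581}{-25092 - 10157} - \frac{26190}{16340} = \frac{28581}{-35249} - \frac{2619}{1634} = 28581 \left(- \frac{1}{35249}\right) - \frac{2619}{1634} = - \frac{28581}{35249} - \frac{2619}{1634} = - \frac{139018485}{57596866}$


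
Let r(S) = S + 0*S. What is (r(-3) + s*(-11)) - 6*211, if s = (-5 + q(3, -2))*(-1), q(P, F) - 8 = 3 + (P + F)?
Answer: -1192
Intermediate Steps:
q(P, F) = 11 + F + P (q(P, F) = 8 + (3 + (P + F)) = 8 + (3 + (F + P)) = 8 + (3 + F + P) = 11 + F + P)
r(S) = S (r(S) = S + 0 = S)
s = -7 (s = (-5 + (11 - 2 + 3))*(-1) = (-5 + 12)*(-1) = 7*(-1) = -7)
(r(-3) + s*(-11)) - 6*211 = (-3 - 7*(-11)) - 6*211 = (-3 + 77) - 1266 = 74 - 1266 = -1192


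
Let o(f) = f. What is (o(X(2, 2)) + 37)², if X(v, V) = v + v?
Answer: 1681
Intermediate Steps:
X(v, V) = 2*v
(o(X(2, 2)) + 37)² = (2*2 + 37)² = (4 + 37)² = 41² = 1681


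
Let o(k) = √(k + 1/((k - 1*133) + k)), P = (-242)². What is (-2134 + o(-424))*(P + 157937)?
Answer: -462013134 + 72167*I*√45338005/109 ≈ -4.6201e+8 + 4.458e+6*I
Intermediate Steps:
P = 58564
o(k) = √(k + 1/(-133 + 2*k)) (o(k) = √(k + 1/((k - 133) + k)) = √(k + 1/((-133 + k) + k)) = √(k + 1/(-133 + 2*k)))
(-2134 + o(-424))*(P + 157937) = (-2134 + √((1 - 424*(-133 + 2*(-424)))/(-133 + 2*(-424))))*(58564 + 157937) = (-2134 + √((1 - 424*(-133 - 848))/(-133 - 848)))*216501 = (-2134 + √((1 - 424*(-981))/(-981)))*216501 = (-2134 + √(-(1 + 415944)/981))*216501 = (-2134 + √(-1/981*415945))*216501 = (-2134 + √(-415945/981))*216501 = (-2134 + I*√45338005/327)*216501 = -462013134 + 72167*I*√45338005/109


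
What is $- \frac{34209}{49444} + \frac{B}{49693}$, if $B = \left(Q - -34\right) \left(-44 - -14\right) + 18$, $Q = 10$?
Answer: $- \frac{8130525}{11322676} \approx -0.71807$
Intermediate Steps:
$B = -1302$ ($B = \left(10 - -34\right) \left(-44 - -14\right) + 18 = \left(10 + 34\right) \left(-44 + 14\right) + 18 = 44 \left(-30\right) + 18 = -1320 + 18 = -1302$)
$- \frac{34209}{49444} + \frac{B}{49693} = - \frac{34209}{49444} - \frac{1302}{49693} = \left(-34209\right) \frac{1}{49444} - \frac{6}{229} = - \frac{34209}{49444} - \frac{6}{229} = - \frac{8130525}{11322676}$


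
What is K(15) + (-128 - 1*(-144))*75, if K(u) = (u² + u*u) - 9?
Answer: 1641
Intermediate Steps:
K(u) = -9 + 2*u² (K(u) = (u² + u²) - 9 = 2*u² - 9 = -9 + 2*u²)
K(15) + (-128 - 1*(-144))*75 = (-9 + 2*15²) + (-128 - 1*(-144))*75 = (-9 + 2*225) + (-128 + 144)*75 = (-9 + 450) + 16*75 = 441 + 1200 = 1641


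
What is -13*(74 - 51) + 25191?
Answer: 24892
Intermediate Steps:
-13*(74 - 51) + 25191 = -13*23 + 25191 = -299 + 25191 = 24892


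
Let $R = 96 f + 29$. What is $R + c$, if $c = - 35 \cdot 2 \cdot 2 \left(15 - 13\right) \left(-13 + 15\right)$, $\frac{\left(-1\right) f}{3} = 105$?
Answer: $-30771$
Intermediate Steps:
$f = -315$ ($f = \left(-3\right) 105 = -315$)
$c = -560$ ($c = \left(-35\right) 4 \cdot 2 \cdot 2 = \left(-140\right) 4 = -560$)
$R = -30211$ ($R = 96 \left(-315\right) + 29 = -30240 + 29 = -30211$)
$R + c = -30211 - 560 = -30771$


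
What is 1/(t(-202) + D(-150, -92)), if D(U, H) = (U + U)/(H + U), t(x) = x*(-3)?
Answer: 121/73476 ≈ 0.0016468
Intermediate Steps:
t(x) = -3*x
D(U, H) = 2*U/(H + U) (D(U, H) = (2*U)/(H + U) = 2*U/(H + U))
1/(t(-202) + D(-150, -92)) = 1/(-3*(-202) + 2*(-150)/(-92 - 150)) = 1/(606 + 2*(-150)/(-242)) = 1/(606 + 2*(-150)*(-1/242)) = 1/(606 + 150/121) = 1/(73476/121) = 121/73476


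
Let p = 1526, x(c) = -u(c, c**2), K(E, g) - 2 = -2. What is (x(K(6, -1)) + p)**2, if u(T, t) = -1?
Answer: 2331729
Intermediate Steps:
K(E, g) = 0 (K(E, g) = 2 - 2 = 0)
x(c) = 1 (x(c) = -1*(-1) = 1)
(x(K(6, -1)) + p)**2 = (1 + 1526)**2 = 1527**2 = 2331729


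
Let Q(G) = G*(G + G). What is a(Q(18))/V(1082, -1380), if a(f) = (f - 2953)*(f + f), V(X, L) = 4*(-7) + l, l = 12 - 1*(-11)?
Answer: 597456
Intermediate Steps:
Q(G) = 2*G**2 (Q(G) = G*(2*G) = 2*G**2)
l = 23 (l = 12 + 11 = 23)
V(X, L) = -5 (V(X, L) = 4*(-7) + 23 = -28 + 23 = -5)
a(f) = 2*f*(-2953 + f) (a(f) = (-2953 + f)*(2*f) = 2*f*(-2953 + f))
a(Q(18))/V(1082, -1380) = (2*(2*18**2)*(-2953 + 2*18**2))/(-5) = (2*(2*324)*(-2953 + 2*324))*(-1/5) = (2*648*(-2953 + 648))*(-1/5) = (2*648*(-2305))*(-1/5) = -2987280*(-1/5) = 597456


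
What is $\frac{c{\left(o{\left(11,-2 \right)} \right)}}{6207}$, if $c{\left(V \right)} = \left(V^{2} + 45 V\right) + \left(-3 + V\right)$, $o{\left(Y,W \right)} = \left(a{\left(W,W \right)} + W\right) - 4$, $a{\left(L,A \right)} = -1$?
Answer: $- \frac{92}{2069} \approx -0.044466$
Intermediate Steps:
$o{\left(Y,W \right)} = -5 + W$ ($o{\left(Y,W \right)} = \left(-1 + W\right) - 4 = -5 + W$)
$c{\left(V \right)} = -3 + V^{2} + 46 V$
$\frac{c{\left(o{\left(11,-2 \right)} \right)}}{6207} = \frac{-3 + \left(-5 - 2\right)^{2} + 46 \left(-5 - 2\right)}{6207} = \left(-3 + \left(-7\right)^{2} + 46 \left(-7\right)\right) \frac{1}{6207} = \left(-3 + 49 - 322\right) \frac{1}{6207} = \left(-276\right) \frac{1}{6207} = - \frac{92}{2069}$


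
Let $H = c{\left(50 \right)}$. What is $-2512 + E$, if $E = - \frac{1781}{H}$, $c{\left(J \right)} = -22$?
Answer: $- \frac{53483}{22} \approx -2431.0$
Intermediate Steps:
$H = -22$
$E = \frac{1781}{22}$ ($E = - \frac{1781}{-22} = \left(-1781\right) \left(- \frac{1}{22}\right) = \frac{1781}{22} \approx 80.955$)
$-2512 + E = -2512 + \frac{1781}{22} = - \frac{53483}{22}$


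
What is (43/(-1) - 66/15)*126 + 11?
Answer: -29807/5 ≈ -5961.4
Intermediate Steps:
(43/(-1) - 66/15)*126 + 11 = (43*(-1) - 66*1/15)*126 + 11 = (-43 - 22/5)*126 + 11 = -237/5*126 + 11 = -29862/5 + 11 = -29807/5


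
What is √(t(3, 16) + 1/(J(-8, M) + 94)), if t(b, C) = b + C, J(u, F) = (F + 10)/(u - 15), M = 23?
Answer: 7*√1758554/2129 ≈ 4.3601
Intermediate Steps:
J(u, F) = (10 + F)/(-15 + u)
t(b, C) = C + b
√(t(3, 16) + 1/(J(-8, M) + 94)) = √((16 + 3) + 1/((10 + 23)/(-15 - 8) + 94)) = √(19 + 1/(33/(-23) + 94)) = √(19 + 1/(-1/23*33 + 94)) = √(19 + 1/(-33/23 + 94)) = √(19 + 1/(2129/23)) = √(19 + 23/2129) = √(40474/2129) = 7*√1758554/2129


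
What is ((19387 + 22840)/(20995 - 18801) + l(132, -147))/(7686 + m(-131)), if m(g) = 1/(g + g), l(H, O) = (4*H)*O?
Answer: -22302393287/2209062907 ≈ -10.096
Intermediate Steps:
l(H, O) = 4*H*O
m(g) = 1/(2*g)
((19387 + 22840)/(20995 - 18801) + l(132, -147))/(7686 + m(-131)) = ((19387 + 22840)/(20995 - 18801) + 4*132*(-147))/(7686 + (½)/(-131)) = (42227/2194 - 77616)/(7686 + (½)*(-1/131)) = (42227*(1/2194) - 77616)/(7686 - 1/262) = (42227/2194 - 77616)/(2013731/262) = -170247277/2194*262/2013731 = -22302393287/2209062907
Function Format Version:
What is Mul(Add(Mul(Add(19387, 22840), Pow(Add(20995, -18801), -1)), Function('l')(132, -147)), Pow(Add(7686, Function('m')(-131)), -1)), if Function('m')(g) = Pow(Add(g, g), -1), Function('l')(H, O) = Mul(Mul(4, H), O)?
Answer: Rational(-22302393287, 2209062907) ≈ -10.096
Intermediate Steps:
Function('l')(H, O) = Mul(4, H, O)
Function('m')(g) = Mul(Rational(1, 2), Pow(g, -1)) (Function('m')(g) = Pow(Mul(2, g), -1) = Mul(Rational(1, 2), Pow(g, -1)))
Mul(Add(Mul(Add(19387, 22840), Pow(Add(20995, -18801), -1)), Function('l')(132, -147)), Pow(Add(7686, Function('m')(-131)), -1)) = Mul(Add(Mul(Add(19387, 22840), Pow(Add(20995, -18801), -1)), Mul(4, 132, -147)), Pow(Add(7686, Mul(Rational(1, 2), Pow(-131, -1))), -1)) = Mul(Add(Mul(42227, Pow(2194, -1)), -77616), Pow(Add(7686, Mul(Rational(1, 2), Rational(-1, 131))), -1)) = Mul(Add(Mul(42227, Rational(1, 2194)), -77616), Pow(Add(7686, Rational(-1, 262)), -1)) = Mul(Add(Rational(42227, 2194), -77616), Pow(Rational(2013731, 262), -1)) = Mul(Rational(-170247277, 2194), Rational(262, 2013731)) = Rational(-22302393287, 2209062907)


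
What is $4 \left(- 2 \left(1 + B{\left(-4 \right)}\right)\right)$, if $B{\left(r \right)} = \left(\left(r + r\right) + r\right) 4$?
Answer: $376$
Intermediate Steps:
$B{\left(r \right)} = 12 r$ ($B{\left(r \right)} = \left(2 r + r\right) 4 = 3 r 4 = 12 r$)
$4 \left(- 2 \left(1 + B{\left(-4 \right)}\right)\right) = 4 \left(- 2 \left(1 + 12 \left(-4\right)\right)\right) = 4 \left(- 2 \left(1 - 48\right)\right) = 4 \left(\left(-2\right) \left(-47\right)\right) = 4 \cdot 94 = 376$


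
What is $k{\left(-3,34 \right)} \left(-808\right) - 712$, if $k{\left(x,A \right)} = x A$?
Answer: $81704$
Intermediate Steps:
$k{\left(x,A \right)} = A x$
$k{\left(-3,34 \right)} \left(-808\right) - 712 = 34 \left(-3\right) \left(-808\right) - 712 = \left(-102\right) \left(-808\right) - 712 = 82416 - 712 = 81704$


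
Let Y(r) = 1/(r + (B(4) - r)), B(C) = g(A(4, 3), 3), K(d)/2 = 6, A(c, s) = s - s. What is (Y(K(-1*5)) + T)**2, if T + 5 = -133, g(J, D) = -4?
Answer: 305809/16 ≈ 19113.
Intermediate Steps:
A(c, s) = 0
K(d) = 12 (K(d) = 2*6 = 12)
T = -138 (T = -5 - 133 = -138)
B(C) = -4
Y(r) = -1/4 (Y(r) = 1/(r + (-4 - r)) = 1/(-4) = -1/4)
(Y(K(-1*5)) + T)**2 = (-1/4 - 138)**2 = (-553/4)**2 = 305809/16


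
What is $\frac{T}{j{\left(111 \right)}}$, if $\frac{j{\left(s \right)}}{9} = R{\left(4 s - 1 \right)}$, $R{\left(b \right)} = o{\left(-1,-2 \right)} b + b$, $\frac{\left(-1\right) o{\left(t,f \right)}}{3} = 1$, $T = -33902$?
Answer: $\frac{16951}{3987} \approx 4.2516$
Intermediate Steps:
$o{\left(t,f \right)} = -3$ ($o{\left(t,f \right)} = \left(-3\right) 1 = -3$)
$R{\left(b \right)} = - 2 b$ ($R{\left(b \right)} = - 3 b + b = - 2 b$)
$j{\left(s \right)} = 18 - 72 s$ ($j{\left(s \right)} = 9 \left(- 2 \left(4 s - 1\right)\right) = 9 \left(- 2 \left(-1 + 4 s\right)\right) = 9 \left(2 - 8 s\right) = 18 - 72 s$)
$\frac{T}{j{\left(111 \right)}} = - \frac{33902}{18 - 7992} = - \frac{33902}{-7974} = \left(-33902\right) \left(- \frac{1}{7974}\right) = \frac{16951}{3987}$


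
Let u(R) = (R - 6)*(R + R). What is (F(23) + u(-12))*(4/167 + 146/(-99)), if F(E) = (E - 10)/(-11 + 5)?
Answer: -30929947/49599 ≈ -623.60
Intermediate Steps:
F(E) = 5/3 - E/6 (F(E) = (-10 + E)/(-6) = (-10 + E)*(-⅙) = 5/3 - E/6)
u(R) = 2*R*(-6 + R) (u(R) = (-6 + R)*(2*R) = 2*R*(-6 + R))
(F(23) + u(-12))*(4/167 + 146/(-99)) = ((5/3 - ⅙*23) + 2*(-12)*(-6 - 12))*(4/167 + 146/(-99)) = ((5/3 - 23/6) + 2*(-12)*(-18))*(4*(1/167) + 146*(-1/99)) = (-13/6 + 432)*(4/167 - 146/99) = (2579/6)*(-23986/16533) = -30929947/49599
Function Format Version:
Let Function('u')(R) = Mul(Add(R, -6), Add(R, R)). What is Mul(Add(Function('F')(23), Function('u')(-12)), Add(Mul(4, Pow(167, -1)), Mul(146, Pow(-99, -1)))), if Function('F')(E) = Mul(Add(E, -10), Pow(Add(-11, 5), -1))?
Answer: Rational(-30929947, 49599) ≈ -623.60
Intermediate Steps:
Function('F')(E) = Add(Rational(5, 3), Mul(Rational(-1, 6), E)) (Function('F')(E) = Mul(Add(-10, E), Pow(-6, -1)) = Mul(Add(-10, E), Rational(-1, 6)) = Add(Rational(5, 3), Mul(Rational(-1, 6), E)))
Function('u')(R) = Mul(2, R, Add(-6, R)) (Function('u')(R) = Mul(Add(-6, R), Mul(2, R)) = Mul(2, R, Add(-6, R)))
Mul(Add(Function('F')(23), Function('u')(-12)), Add(Mul(4, Pow(167, -1)), Mul(146, Pow(-99, -1)))) = Mul(Add(Add(Rational(5, 3), Mul(Rational(-1, 6), 23)), Mul(2, -12, Add(-6, -12))), Add(Mul(4, Pow(167, -1)), Mul(146, Pow(-99, -1)))) = Mul(Add(Add(Rational(5, 3), Rational(-23, 6)), Mul(2, -12, -18)), Add(Mul(4, Rational(1, 167)), Mul(146, Rational(-1, 99)))) = Mul(Add(Rational(-13, 6), 432), Add(Rational(4, 167), Rational(-146, 99))) = Mul(Rational(2579, 6), Rational(-23986, 16533)) = Rational(-30929947, 49599)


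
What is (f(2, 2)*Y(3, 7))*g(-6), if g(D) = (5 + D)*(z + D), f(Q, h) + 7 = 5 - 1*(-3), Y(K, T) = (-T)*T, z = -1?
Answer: -343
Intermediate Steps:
Y(K, T) = -T²
f(Q, h) = 1 (f(Q, h) = -7 + (5 - 1*(-3)) = -7 + (5 + 3) = -7 + 8 = 1)
g(D) = (-1 + D)*(5 + D) (g(D) = (5 + D)*(-1 + D) = (-1 + D)*(5 + D))
(f(2, 2)*Y(3, 7))*g(-6) = (1*(-1*7²))*(-5 + (-6)² + 4*(-6)) = (1*(-1*49))*(-5 + 36 - 24) = (1*(-49))*7 = -49*7 = -343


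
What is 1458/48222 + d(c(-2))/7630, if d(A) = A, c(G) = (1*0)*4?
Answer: 27/893 ≈ 0.030235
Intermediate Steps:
c(G) = 0 (c(G) = 0*4 = 0)
1458/48222 + d(c(-2))/7630 = 1458/48222 + 0/7630 = 1458*(1/48222) + 0*(1/7630) = 27/893 + 0 = 27/893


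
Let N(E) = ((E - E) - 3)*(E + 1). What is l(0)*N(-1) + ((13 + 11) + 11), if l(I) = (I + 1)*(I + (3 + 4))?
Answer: 35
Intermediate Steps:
l(I) = (1 + I)*(7 + I) (l(I) = (1 + I)*(I + 7) = (1 + I)*(7 + I))
N(E) = -3 - 3*E (N(E) = (0 - 3)*(1 + E) = -3*(1 + E) = -3 - 3*E)
l(0)*N(-1) + ((13 + 11) + 11) = (7 + 0² + 8*0)*(-3 - 3*(-1)) + ((13 + 11) + 11) = (7 + 0 + 0)*(-3 + 3) + (24 + 11) = 7*0 + 35 = 0 + 35 = 35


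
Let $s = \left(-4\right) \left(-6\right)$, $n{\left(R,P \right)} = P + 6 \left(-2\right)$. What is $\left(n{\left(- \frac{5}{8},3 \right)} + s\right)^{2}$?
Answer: $225$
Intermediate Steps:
$n{\left(R,P \right)} = -12 + P$ ($n{\left(R,P \right)} = P - 12 = -12 + P$)
$s = 24$
$\left(n{\left(- \frac{5}{8},3 \right)} + s\right)^{2} = \left(\left(-12 + 3\right) + 24\right)^{2} = \left(-9 + 24\right)^{2} = 15^{2} = 225$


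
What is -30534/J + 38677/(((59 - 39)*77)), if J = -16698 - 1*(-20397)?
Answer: 32014621/1898820 ≈ 16.860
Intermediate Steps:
J = 3699 (J = -16698 + 20397 = 3699)
-30534/J + 38677/(((59 - 39)*77)) = -30534/3699 + 38677/(((59 - 39)*77)) = -30534*1/3699 + 38677/((20*77)) = -10178/1233 + 38677/1540 = 32014621/1898820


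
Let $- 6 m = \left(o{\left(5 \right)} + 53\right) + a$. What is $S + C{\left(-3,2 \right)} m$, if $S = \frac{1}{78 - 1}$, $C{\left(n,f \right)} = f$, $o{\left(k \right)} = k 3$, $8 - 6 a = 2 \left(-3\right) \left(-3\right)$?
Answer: $- \frac{15314}{693} \approx -22.098$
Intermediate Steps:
$a = - \frac{5}{3}$ ($a = \frac{4}{3} - \frac{2 \left(-3\right) \left(-3\right)}{6} = \frac{4}{3} - \frac{\left(-6\right) \left(-3\right)}{6} = \frac{4}{3} - 3 = - \frac{5}{3} \approx -1.6667$)
$o{\left(k \right)} = 3 k$
$m = - \frac{199}{18}$ ($m = - \frac{\left(3 \cdot 5 + 53\right) - \frac{5}{3}}{6} = - \frac{\left(15 + 53\right) - \frac{5}{3}}{6} = - \frac{68 - \frac{5}{3}}{6} = \left(- \frac{1}{6}\right) \frac{199}{3} = - \frac{199}{18} \approx -11.056$)
$S = \frac{1}{77} \approx 0.012987$
$S + C{\left(-3,2 \right)} m = \frac{1}{77} + 2 \left(- \frac{199}{18}\right) = \frac{1}{77} - \frac{199}{9} = - \frac{15314}{693}$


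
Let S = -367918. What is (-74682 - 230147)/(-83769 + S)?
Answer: 304829/451687 ≈ 0.67487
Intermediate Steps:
(-74682 - 230147)/(-83769 + S) = (-74682 - 230147)/(-83769 - 367918) = -304829/(-451687) = -304829*(-1/451687) = 304829/451687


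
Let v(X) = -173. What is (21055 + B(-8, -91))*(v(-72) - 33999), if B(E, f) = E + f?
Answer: -716108432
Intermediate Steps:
(21055 + B(-8, -91))*(v(-72) - 33999) = (21055 + (-8 - 91))*(-173 - 33999) = (21055 - 99)*(-34172) = 20956*(-34172) = -716108432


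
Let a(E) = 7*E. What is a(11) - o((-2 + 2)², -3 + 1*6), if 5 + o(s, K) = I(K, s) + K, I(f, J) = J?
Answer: 79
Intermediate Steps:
o(s, K) = -5 + K + s (o(s, K) = -5 + (s + K) = -5 + (K + s) = -5 + K + s)
a(11) - o((-2 + 2)², -3 + 1*6) = 7*11 - (-5 + (-3 + 1*6) + (-2 + 2)²) = 77 - (-5 + (-3 + 6) + 0²) = 77 - (-5 + 3 + 0) = 77 - 1*(-2) = 77 + 2 = 79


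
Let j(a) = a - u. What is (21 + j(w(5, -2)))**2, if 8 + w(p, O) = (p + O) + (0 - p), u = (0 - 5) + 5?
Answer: 121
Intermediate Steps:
u = 0 (u = -5 + 5 = 0)
w(p, O) = -8 + O (w(p, O) = -8 + ((p + O) + (0 - p)) = -8 + ((O + p) - p) = -8 + O)
j(a) = a (j(a) = a - 1*0 = a + 0 = a)
(21 + j(w(5, -2)))**2 = (21 + (-8 - 2))**2 = (21 - 10)**2 = 11**2 = 121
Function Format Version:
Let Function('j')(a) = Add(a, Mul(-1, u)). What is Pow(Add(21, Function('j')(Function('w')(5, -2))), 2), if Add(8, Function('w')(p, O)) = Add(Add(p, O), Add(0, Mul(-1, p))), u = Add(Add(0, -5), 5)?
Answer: 121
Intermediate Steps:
u = 0 (u = Add(-5, 5) = 0)
Function('w')(p, O) = Add(-8, O) (Function('w')(p, O) = Add(-8, Add(Add(p, O), Add(0, Mul(-1, p)))) = Add(-8, Add(Add(O, p), Mul(-1, p))) = Add(-8, O))
Function('j')(a) = a (Function('j')(a) = Add(a, Mul(-1, 0)) = Add(a, 0) = a)
Pow(Add(21, Function('j')(Function('w')(5, -2))), 2) = Pow(Add(21, Add(-8, -2)), 2) = Pow(Add(21, -10), 2) = Pow(11, 2) = 121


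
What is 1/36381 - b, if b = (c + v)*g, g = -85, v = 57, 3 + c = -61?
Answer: -21646694/36381 ≈ -595.00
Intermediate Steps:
c = -64 (c = -3 - 61 = -64)
b = 595 (b = (-64 + 57)*(-85) = -7*(-85) = 595)
1/36381 - b = 1/36381 - 1*595 = 1/36381 - 595 = -21646694/36381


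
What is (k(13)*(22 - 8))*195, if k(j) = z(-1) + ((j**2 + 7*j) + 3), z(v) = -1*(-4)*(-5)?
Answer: 663390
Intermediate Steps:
z(v) = -20 (z(v) = 4*(-5) = -20)
k(j) = -17 + j**2 + 7*j (k(j) = -20 + ((j**2 + 7*j) + 3) = -20 + (3 + j**2 + 7*j) = -17 + j**2 + 7*j)
(k(13)*(22 - 8))*195 = ((-17 + 13**2 + 7*13)*(22 - 8))*195 = ((-17 + 169 + 91)*14)*195 = (243*14)*195 = 3402*195 = 663390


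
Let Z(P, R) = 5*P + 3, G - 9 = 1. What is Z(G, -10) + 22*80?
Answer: 1813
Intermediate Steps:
G = 10 (G = 9 + 1 = 10)
Z(P, R) = 3 + 5*P
Z(G, -10) + 22*80 = (3 + 5*10) + 22*80 = (3 + 50) + 1760 = 53 + 1760 = 1813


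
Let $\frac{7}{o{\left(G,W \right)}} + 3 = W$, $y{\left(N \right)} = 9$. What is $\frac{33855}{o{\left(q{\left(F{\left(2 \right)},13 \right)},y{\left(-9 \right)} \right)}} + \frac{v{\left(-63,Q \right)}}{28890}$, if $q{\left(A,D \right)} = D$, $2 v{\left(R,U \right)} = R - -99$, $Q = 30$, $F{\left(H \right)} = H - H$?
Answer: $\frac{326023657}{11235} \approx 29019.0$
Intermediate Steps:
$F{\left(H \right)} = 0$
$v{\left(R,U \right)} = \frac{99}{2} + \frac{R}{2}$ ($v{\left(R,U \right)} = \frac{R - -99}{2} = \frac{R + 99}{2} = \frac{99 + R}{2} = \frac{99}{2} + \frac{R}{2}$)
$o{\left(G,W \right)} = \frac{7}{-3 + W}$
$\frac{33855}{o{\left(q{\left(F{\left(2 \right)},13 \right)},y{\left(-9 \right)} \right)}} + \frac{v{\left(-63,Q \right)}}{28890} = \frac{33855}{7 \frac{1}{-3 + 9}} + \frac{\frac{99}{2} + \frac{1}{2} \left(-63\right)}{28890} = \frac{33855}{7 \cdot \frac{1}{6}} + \left(\frac{99}{2} - \frac{63}{2}\right) \frac{1}{28890} = \frac{33855}{7 \cdot \frac{1}{6}} + 18 \cdot \frac{1}{28890} = \frac{33855}{\frac{7}{6}} + \frac{1}{1605} = 33855 \cdot \frac{6}{7} + \frac{1}{1605} = \frac{203130}{7} + \frac{1}{1605} = \frac{326023657}{11235}$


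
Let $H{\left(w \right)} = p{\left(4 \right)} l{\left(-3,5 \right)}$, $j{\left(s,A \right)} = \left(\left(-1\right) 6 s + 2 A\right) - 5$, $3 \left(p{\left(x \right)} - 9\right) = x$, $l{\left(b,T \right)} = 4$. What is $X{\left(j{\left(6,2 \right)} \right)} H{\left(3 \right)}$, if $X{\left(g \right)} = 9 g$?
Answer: $-13764$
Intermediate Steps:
$p{\left(x \right)} = 9 + \frac{x}{3}$
$j{\left(s,A \right)} = -5 - 6 s + 2 A$ ($j{\left(s,A \right)} = \left(- 6 s + 2 A\right) - 5 = -5 - 6 s + 2 A$)
$H{\left(w \right)} = \frac{124}{3}$ ($H{\left(w \right)} = \left(9 + \frac{1}{3} \cdot 4\right) 4 = \left(9 + \frac{4}{3}\right) 4 = \frac{31}{3} \cdot 4 = \frac{124}{3}$)
$X{\left(j{\left(6,2 \right)} \right)} H{\left(3 \right)} = 9 \left(-5 - 36 + 2 \cdot 2\right) \frac{124}{3} = 9 \left(-5 - 36 + 4\right) \frac{124}{3} = 9 \left(-37\right) \frac{124}{3} = \left(-333\right) \frac{124}{3} = -13764$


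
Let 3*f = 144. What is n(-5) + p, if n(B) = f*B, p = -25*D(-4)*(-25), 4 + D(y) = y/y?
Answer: -2115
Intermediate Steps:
D(y) = -3 (D(y) = -4 + y/y = -4 + 1 = -3)
f = 48 (f = (⅓)*144 = 48)
p = -1875 (p = -25*(-3)*(-25) = 75*(-25) = -1875)
n(B) = 48*B
n(-5) + p = 48*(-5) - 1875 = -240 - 1875 = -2115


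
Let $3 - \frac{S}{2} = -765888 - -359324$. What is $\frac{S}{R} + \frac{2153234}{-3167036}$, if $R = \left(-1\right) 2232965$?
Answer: $- \frac{527380057831}{505134324410} \approx -1.044$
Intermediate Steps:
$S = 813134$ ($S = 6 - 2 \left(-765888 - -359324\right) = 6 - 2 \left(-765888 + 359324\right) = 6 - -813128 = 6 + 813128 = 813134$)
$R = -2232965$
$\frac{S}{R} + \frac{2153234}{-3167036} = \frac{813134}{-2232965} + \frac{2153234}{-3167036} = 813134 \left(- \frac{1}{2232965}\right) + 2153234 \left(- \frac{1}{3167036}\right) = - \frac{116162}{318995} - \frac{1076617}{1583518} = - \frac{527380057831}{505134324410}$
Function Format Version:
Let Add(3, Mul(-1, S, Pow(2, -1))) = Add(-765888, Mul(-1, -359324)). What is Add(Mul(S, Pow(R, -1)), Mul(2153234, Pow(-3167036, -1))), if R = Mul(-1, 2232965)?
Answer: Rational(-527380057831, 505134324410) ≈ -1.0440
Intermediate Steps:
S = 813134 (S = Add(6, Mul(-2, Add(-765888, Mul(-1, -359324)))) = Add(6, Mul(-2, Add(-765888, 359324))) = Add(6, Mul(-2, -406564)) = Add(6, 813128) = 813134)
R = -2232965
Add(Mul(S, Pow(R, -1)), Mul(2153234, Pow(-3167036, -1))) = Add(Mul(813134, Pow(-2232965, -1)), Mul(2153234, Pow(-3167036, -1))) = Add(Mul(813134, Rational(-1, 2232965)), Mul(2153234, Rational(-1, 3167036))) = Add(Rational(-116162, 318995), Rational(-1076617, 1583518)) = Rational(-527380057831, 505134324410)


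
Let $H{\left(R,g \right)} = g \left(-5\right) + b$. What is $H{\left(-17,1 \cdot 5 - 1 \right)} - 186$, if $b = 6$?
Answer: $-200$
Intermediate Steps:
$H{\left(R,g \right)} = 6 - 5 g$ ($H{\left(R,g \right)} = g \left(-5\right) + 6 = - 5 g + 6 = 6 - 5 g$)
$H{\left(-17,1 \cdot 5 - 1 \right)} - 186 = \left(6 - 5 \left(1 \cdot 5 - 1\right)\right) - 186 = \left(6 - 5 \left(5 - 1\right)\right) - 186 = \left(6 - 20\right) - 186 = -14 - 186 = -200$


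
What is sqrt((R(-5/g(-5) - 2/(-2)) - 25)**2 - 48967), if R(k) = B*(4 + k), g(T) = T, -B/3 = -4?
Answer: I*sqrt(46758) ≈ 216.24*I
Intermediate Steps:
B = 12 (B = -3*(-4) = 12)
R(k) = 48 + 12*k (R(k) = 12*(4 + k) = 48 + 12*k)
sqrt((R(-5/g(-5) - 2/(-2)) - 25)**2 - 48967) = sqrt(((48 + 12*(-5/(-5) - 2/(-2))) - 25)**2 - 48967) = sqrt(((48 + 12*(-5*(-1/5) - 2*(-1/2))) - 25)**2 - 48967) = sqrt(((48 + 12*(1 + 1)) - 25)**2 - 48967) = sqrt(((48 + 12*2) - 25)**2 - 48967) = sqrt(((48 + 24) - 25)**2 - 48967) = sqrt((72 - 25)**2 - 48967) = sqrt(47**2 - 48967) = sqrt(2209 - 48967) = sqrt(-46758) = I*sqrt(46758)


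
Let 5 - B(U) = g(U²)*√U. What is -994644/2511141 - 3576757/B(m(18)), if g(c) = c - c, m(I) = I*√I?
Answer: -2993915374319/4185235 ≈ -7.1535e+5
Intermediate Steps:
m(I) = I^(3/2)
g(c) = 0
B(U) = 5 (B(U) = 5 - 0*√U = 5 - 1*0 = 5 + 0 = 5)
-994644/2511141 - 3576757/B(m(18)) = -994644/2511141 - 3576757/5 = -994644*1/2511141 - 3576757*⅕ = -331548/837047 - 3576757/5 = -2993915374319/4185235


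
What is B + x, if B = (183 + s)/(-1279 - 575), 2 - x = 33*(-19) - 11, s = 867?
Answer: 197585/309 ≈ 639.43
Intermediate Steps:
x = 640 (x = 2 - (33*(-19) - 11) = 2 - (-627 - 11) = 2 - 1*(-638) = 2 + 638 = 640)
B = -175/309 (B = (183 + 867)/(-1279 - 575) = 1050/(-1854) = 1050*(-1/1854) = -175/309 ≈ -0.56634)
B + x = -175/309 + 640 = 197585/309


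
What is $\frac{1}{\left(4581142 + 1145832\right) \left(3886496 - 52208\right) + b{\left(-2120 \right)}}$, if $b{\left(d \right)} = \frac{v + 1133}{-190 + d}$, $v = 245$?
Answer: $\frac{1155}{25362492175610671} \approx 4.554 \cdot 10^{-14}$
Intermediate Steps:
$b{\left(d \right)} = \frac{1378}{-190 + d}$ ($b{\left(d \right)} = \frac{245 + 1133}{-190 + d} = \frac{1378}{-190 + d}$)
$\frac{1}{\left(4581142 + 1145832\right) \left(3886496 - 52208\right) + b{\left(-2120 \right)}} = \frac{1}{\left(4581142 + 1145832\right) \left(3886496 - 52208\right) + \frac{1378}{-190 - 2120}} = \frac{1}{5726974 \cdot 3834288 + \frac{1378}{-2310}} = \frac{1}{21958867684512 + 1378 \left(- \frac{1}{2310}\right)} = \frac{1}{21958867684512 - \frac{689}{1155}} = \frac{1}{\frac{25362492175610671}{1155}} = \frac{1155}{25362492175610671}$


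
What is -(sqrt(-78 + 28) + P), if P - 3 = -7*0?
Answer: -3 - 5*I*sqrt(2) ≈ -3.0 - 7.0711*I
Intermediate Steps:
P = 3 (P = 3 - 7*0 = 3 + 0 = 3)
-(sqrt(-78 + 28) + P) = -(sqrt(-78 + 28) + 3) = -(sqrt(-50) + 3) = -(5*I*sqrt(2) + 3) = -(3 + 5*I*sqrt(2)) = -3 - 5*I*sqrt(2)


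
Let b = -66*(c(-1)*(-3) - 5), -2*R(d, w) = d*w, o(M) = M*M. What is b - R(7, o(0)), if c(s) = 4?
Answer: 1122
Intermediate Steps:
o(M) = M²
R(d, w) = -d*w/2
b = 1122 (b = -66*(4*(-3) - 5) = -66*(-12 - 5) = -66*(-17) = 1122)
b - R(7, o(0)) = 1122 - (-1)*7*0²/2 = 1122 - (-1)*7*0/2 = 1122 - 1*0 = 1122 + 0 = 1122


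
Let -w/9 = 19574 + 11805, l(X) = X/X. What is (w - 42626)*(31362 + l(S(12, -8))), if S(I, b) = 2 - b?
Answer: -10194135431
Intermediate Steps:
l(X) = 1
w = -282411 (w = -9*(19574 + 11805) = -9*31379 = -282411)
(w - 42626)*(31362 + l(S(12, -8))) = (-282411 - 42626)*(31362 + 1) = -325037*31363 = -10194135431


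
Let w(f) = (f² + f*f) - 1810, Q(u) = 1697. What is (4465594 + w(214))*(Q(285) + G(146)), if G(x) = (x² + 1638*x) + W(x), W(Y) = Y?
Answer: 1194907012432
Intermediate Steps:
w(f) = -1810 + 2*f² (w(f) = (f² + f²) - 1810 = 2*f² - 1810 = -1810 + 2*f²)
G(x) = x² + 1639*x (G(x) = (x² + 1638*x) + x = x² + 1639*x)
(4465594 + w(214))*(Q(285) + G(146)) = (4465594 + (-1810 + 2*214²))*(1697 + 146*(1639 + 146)) = (4465594 + (-1810 + 2*45796))*(1697 + 146*1785) = (4465594 + (-1810 + 91592))*(1697 + 260610) = (4465594 + 89782)*262307 = 4555376*262307 = 1194907012432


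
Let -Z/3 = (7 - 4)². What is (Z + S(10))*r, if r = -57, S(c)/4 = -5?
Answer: 2679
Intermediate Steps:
S(c) = -20 (S(c) = 4*(-5) = -20)
Z = -27 (Z = -3*(7 - 4)² = -3*3² = -3*9 = -27)
(Z + S(10))*r = (-27 - 20)*(-57) = -47*(-57) = 2679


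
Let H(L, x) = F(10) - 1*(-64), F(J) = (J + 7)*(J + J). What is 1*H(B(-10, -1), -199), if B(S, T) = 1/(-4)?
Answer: 404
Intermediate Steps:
F(J) = 2*J*(7 + J) (F(J) = (7 + J)*(2*J) = 2*J*(7 + J))
B(S, T) = -1/4
H(L, x) = 404 (H(L, x) = 2*10*(7 + 10) - 1*(-64) = 2*10*17 + 64 = 340 + 64 = 404)
1*H(B(-10, -1), -199) = 1*404 = 404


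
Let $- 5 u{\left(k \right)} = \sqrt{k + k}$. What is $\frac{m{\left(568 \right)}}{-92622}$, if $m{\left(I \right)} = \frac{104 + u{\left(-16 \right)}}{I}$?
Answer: $- \frac{13}{6576162} + \frac{i \sqrt{2}}{65761620} \approx -1.9768 \cdot 10^{-6} + 2.1505 \cdot 10^{-8} i$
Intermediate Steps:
$u{\left(k \right)} = - \frac{\sqrt{2} \sqrt{k}}{5}$ ($u{\left(k \right)} = - \frac{\sqrt{k + k}}{5} = - \frac{\sqrt{2 k}}{5} = - \frac{\sqrt{2} \sqrt{k}}{5}$)
$m{\left(I \right)} = \frac{104 - \frac{4 i \sqrt{2}}{5}}{I}$ ($m{\left(I \right)} = \frac{104 - \frac{\sqrt{2} \sqrt{-16}}{5}}{I} = \frac{104 - \frac{\sqrt{2} \cdot 4 i}{5}}{I} = \frac{104 - \frac{4 i \sqrt{2}}{5}}{I}$)
$\frac{m{\left(568 \right)}}{-92622} = \frac{\frac{4}{5} \cdot \frac{1}{568} \left(130 - i \sqrt{2}\right)}{-92622} = \frac{4}{5} \cdot \frac{1}{568} \left(130 - i \sqrt{2}\right) \left(- \frac{1}{92622}\right) = \left(\frac{13}{71} - \frac{i \sqrt{2}}{710}\right) \left(- \frac{1}{92622}\right) = - \frac{13}{6576162} + \frac{i \sqrt{2}}{65761620}$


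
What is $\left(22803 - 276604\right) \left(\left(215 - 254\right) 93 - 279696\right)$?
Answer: $71907660723$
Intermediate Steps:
$\left(22803 - 276604\right) \left(\left(215 - 254\right) 93 - 279696\right) = - 253801 \left(\left(-39\right) 93 - 279696\right) = - 253801 \left(-3627 - 279696\right) = \left(-253801\right) \left(-283323\right) = 71907660723$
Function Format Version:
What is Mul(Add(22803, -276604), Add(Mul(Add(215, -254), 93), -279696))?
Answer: 71907660723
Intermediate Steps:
Mul(Add(22803, -276604), Add(Mul(Add(215, -254), 93), -279696)) = Mul(-253801, Add(Mul(-39, 93), -279696)) = Mul(-253801, Add(-3627, -279696)) = Mul(-253801, -283323) = 71907660723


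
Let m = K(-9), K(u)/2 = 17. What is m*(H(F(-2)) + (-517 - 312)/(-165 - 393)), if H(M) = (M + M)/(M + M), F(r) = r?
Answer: 23579/279 ≈ 84.513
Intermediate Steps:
K(u) = 34 (K(u) = 2*17 = 34)
m = 34
H(M) = 1 (H(M) = (2*M)/((2*M)) = (2*M)*(1/(2*M)) = 1)
m*(H(F(-2)) + (-517 - 312)/(-165 - 393)) = 34*(1 + (-517 - 312)/(-165 - 393)) = 34*(1 - 829/(-558)) = 34*(1 - 829*(-1/558)) = 34*(1 + 829/558) = 34*(1387/558) = 23579/279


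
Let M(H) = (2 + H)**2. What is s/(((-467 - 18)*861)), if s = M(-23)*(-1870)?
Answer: 7854/3977 ≈ 1.9749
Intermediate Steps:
s = -824670 (s = (2 - 23)**2*(-1870) = (-21)**2*(-1870) = 441*(-1870) = -824670)
s/(((-467 - 18)*861)) = -824670*1/(861*(-467 - 18)) = -824670/((-485*861)) = -824670/(-417585) = -824670*(-1/417585) = 7854/3977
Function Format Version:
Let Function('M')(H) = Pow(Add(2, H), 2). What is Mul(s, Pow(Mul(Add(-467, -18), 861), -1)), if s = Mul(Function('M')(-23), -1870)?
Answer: Rational(7854, 3977) ≈ 1.9749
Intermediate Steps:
s = -824670 (s = Mul(Pow(Add(2, -23), 2), -1870) = Mul(Pow(-21, 2), -1870) = Mul(441, -1870) = -824670)
Mul(s, Pow(Mul(Add(-467, -18), 861), -1)) = Mul(-824670, Pow(Mul(Add(-467, -18), 861), -1)) = Mul(-824670, Pow(Mul(-485, 861), -1)) = Mul(-824670, Pow(-417585, -1)) = Mul(-824670, Rational(-1, 417585)) = Rational(7854, 3977)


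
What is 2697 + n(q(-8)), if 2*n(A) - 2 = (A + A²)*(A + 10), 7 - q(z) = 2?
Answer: 2923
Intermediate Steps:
q(z) = 5 (q(z) = 7 - 1*2 = 7 - 2 = 5)
n(A) = 1 + (10 + A)*(A + A²)/2 (n(A) = 1 + ((A + A²)*(A + 10))/2 = 1 + ((A + A²)*(10 + A))/2 = 1 + ((10 + A)*(A + A²))/2 = 1 + (10 + A)*(A + A²)/2)
2697 + n(q(-8)) = 2697 + (1 + (½)*5³ + 5*5 + (11/2)*5²) = 2697 + (1 + (½)*125 + 25 + (11/2)*25) = 2697 + (1 + 125/2 + 25 + 275/2) = 2697 + 226 = 2923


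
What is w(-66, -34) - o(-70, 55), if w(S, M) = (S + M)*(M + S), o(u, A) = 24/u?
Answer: 350012/35 ≈ 10000.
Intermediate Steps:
w(S, M) = (M + S)² (w(S, M) = (M + S)*(M + S) = (M + S)²)
w(-66, -34) - o(-70, 55) = (-34 - 66)² - 24/(-70) = (-100)² - 24*(-1)/70 = 10000 - 1*(-12/35) = 10000 + 12/35 = 350012/35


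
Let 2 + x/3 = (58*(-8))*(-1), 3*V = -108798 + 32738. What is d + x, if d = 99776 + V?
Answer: 227426/3 ≈ 75809.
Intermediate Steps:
V = -76060/3 (V = (-108798 + 32738)/3 = (⅓)*(-76060) = -76060/3 ≈ -25353.)
x = 1386 (x = -6 + 3*((58*(-8))*(-1)) = -6 + 3*(-464*(-1)) = -6 + 3*464 = -6 + 1392 = 1386)
d = 223268/3 (d = 99776 - 76060/3 = 223268/3 ≈ 74423.)
d + x = 223268/3 + 1386 = 227426/3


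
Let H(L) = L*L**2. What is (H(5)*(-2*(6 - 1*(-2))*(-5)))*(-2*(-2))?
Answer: 40000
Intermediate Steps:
H(L) = L**3
(H(5)*(-2*(6 - 1*(-2))*(-5)))*(-2*(-2)) = (5**3*(-2*(6 - 1*(-2))*(-5)))*(-2*(-2)) = (125*(-2*(6 + 2)*(-5)))*4 = (125*(-2*8*(-5)))*4 = (125*(-16*(-5)))*4 = (125*80)*4 = 10000*4 = 40000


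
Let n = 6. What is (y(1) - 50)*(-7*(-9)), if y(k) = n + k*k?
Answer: -2709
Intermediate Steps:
y(k) = 6 + k² (y(k) = 6 + k*k = 6 + k²)
(y(1) - 50)*(-7*(-9)) = ((6 + 1²) - 50)*(-7*(-9)) = ((6 + 1) - 50)*63 = (7 - 50)*63 = -43*63 = -2709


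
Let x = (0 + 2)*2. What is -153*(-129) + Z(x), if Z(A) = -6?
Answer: 19731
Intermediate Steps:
x = 4 (x = 2*2 = 4)
-153*(-129) + Z(x) = -153*(-129) - 6 = 19737 - 6 = 19731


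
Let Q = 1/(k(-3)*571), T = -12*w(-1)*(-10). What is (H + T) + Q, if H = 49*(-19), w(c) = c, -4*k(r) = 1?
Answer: -600125/571 ≈ -1051.0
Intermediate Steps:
k(r) = -¼ (k(r) = -¼*1 = -¼)
H = -931
T = -120 (T = -12*(-1)*(-10) = 12*(-10) = -120)
Q = -4/571 (Q = 1/(-¼*571) = 1/(-571/4) = -4/571 ≈ -0.0070053)
(H + T) + Q = (-931 - 120) - 4/571 = -1051 - 4/571 = -600125/571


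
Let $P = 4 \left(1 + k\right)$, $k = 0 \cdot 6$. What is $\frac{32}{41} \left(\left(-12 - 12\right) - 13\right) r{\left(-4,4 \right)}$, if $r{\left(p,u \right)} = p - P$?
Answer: $\frac{9472}{41} \approx 231.02$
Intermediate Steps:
$k = 0$
$P = 4$ ($P = 4 \left(1 + 0\right) = 4 \cdot 1 = 4$)
$r{\left(p,u \right)} = -4 + p$ ($r{\left(p,u \right)} = p - 4 = -4 + p$)
$\frac{32}{41} \left(\left(-12 - 12\right) - 13\right) r{\left(-4,4 \right)} = \frac{32}{41} \left(\left(-12 - 12\right) - 13\right) \left(-4 - 4\right) = 32 \cdot \frac{1}{41} \left(-24 - 13\right) \left(-8\right) = \frac{32}{41} \left(-37\right) \left(-8\right) = \left(- \frac{1184}{41}\right) \left(-8\right) = \frac{9472}{41}$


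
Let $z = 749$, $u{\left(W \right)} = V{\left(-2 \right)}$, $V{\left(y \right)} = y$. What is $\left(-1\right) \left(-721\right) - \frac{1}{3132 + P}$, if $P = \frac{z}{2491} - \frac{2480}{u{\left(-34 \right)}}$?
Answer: $\frac{7852697630}{10891401} \approx 721.0$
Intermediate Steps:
$u{\left(W \right)} = -2$
$P = \frac{3089589}{2491}$ ($P = \frac{749}{2491} - \frac{2480}{-2} = 749 \cdot \frac{1}{2491} - -1240 = \frac{749}{2491} + 1240 = \frac{3089589}{2491} \approx 1240.3$)
$\left(-1\right) \left(-721\right) - \frac{1}{3132 + P} = \left(-1\right) \left(-721\right) - \frac{1}{3132 + \frac{3089589}{2491}} = 721 - \frac{1}{\frac{10891401}{2491}} = 721 - \frac{2491}{10891401} = \frac{7852697630}{10891401}$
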